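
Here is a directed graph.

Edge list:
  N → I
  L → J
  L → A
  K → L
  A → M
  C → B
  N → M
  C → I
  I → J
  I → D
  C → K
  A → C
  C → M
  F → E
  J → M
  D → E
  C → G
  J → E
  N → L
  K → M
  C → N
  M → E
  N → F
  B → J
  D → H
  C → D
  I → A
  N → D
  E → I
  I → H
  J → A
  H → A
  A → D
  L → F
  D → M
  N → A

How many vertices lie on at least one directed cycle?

13

A vertex is on a directed cycle iff it belongs to a strongly connected component of size ≥ 2 (or has a self-loop).
The vertices on cycles are {A, B, C, D, E, F, H, I, J, K, L, M, N} — 13 in total.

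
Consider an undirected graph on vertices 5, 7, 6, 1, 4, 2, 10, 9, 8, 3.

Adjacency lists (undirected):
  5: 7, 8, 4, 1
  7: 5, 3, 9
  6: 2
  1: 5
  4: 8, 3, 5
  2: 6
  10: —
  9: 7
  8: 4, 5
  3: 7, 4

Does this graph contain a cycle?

Yes

DFS, tracking each vertex's parent; an edge to a visited non-parent vertex closes a cycle.
Start from 10:
visit 10 (parent –)
visit 5 (parent –)
  visit 7 (parent 5)
    7–5: parent, skip
    visit 3 (parent 7)
      3–7: parent, skip
      visit 4 (parent 3)
        visit 8 (parent 4)
          8–4: parent, skip
          8–5: 5 visited and ≠ parent → cycle
Cycle: 5 – 7 – 3 – 4 – 8 – 5.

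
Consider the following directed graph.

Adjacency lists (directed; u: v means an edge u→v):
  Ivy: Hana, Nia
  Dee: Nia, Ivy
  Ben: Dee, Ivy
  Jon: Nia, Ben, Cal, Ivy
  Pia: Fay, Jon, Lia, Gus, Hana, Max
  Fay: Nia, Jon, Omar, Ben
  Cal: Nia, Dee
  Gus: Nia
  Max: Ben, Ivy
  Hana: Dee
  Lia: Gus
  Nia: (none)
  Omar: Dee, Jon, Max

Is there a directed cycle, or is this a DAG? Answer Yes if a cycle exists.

Yes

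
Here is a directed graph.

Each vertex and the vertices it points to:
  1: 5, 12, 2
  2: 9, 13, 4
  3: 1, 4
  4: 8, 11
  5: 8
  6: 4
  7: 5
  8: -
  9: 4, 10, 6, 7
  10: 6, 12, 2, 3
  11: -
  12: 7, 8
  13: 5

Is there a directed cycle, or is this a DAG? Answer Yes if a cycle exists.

DFS with white/gray/black marking, starting from 12:
12 gray
  7 gray
    5 gray
      8 gray
      8 black
    5 black
  7 black
  12→8: 8 black — skip
12 black
1 gray
  1→5: 5 black — skip
  1→12: 12 black — skip
  2 gray
    9 gray
      4 gray
        4→8: 8 black — skip
        11 gray
        11 black
      4 black
      10 gray
        6 gray
          6→4: 4 black — skip
        6 black
        10→12: 12 black — skip
        10→2: 2 is gray → back edge
Back edge found, so a cycle exists: 2 → 9 → 10 → 2.

Yes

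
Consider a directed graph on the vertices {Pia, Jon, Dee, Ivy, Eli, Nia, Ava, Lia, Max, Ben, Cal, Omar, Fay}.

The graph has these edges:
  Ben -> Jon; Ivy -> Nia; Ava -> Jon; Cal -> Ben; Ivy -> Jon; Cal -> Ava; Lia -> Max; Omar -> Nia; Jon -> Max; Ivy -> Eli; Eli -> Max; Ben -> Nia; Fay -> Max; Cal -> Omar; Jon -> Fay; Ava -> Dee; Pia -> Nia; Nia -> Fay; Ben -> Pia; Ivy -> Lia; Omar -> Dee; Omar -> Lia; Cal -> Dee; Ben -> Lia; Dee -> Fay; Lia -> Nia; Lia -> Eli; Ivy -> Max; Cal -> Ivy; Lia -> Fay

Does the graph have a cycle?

DFS with white/gray/black marking, starting from Ava:
Ava gray
  Jon gray
    Fay gray
      Max gray
      Max black
    Fay black
    Jon→Max: Max black — skip
  Jon black
  Dee gray
    Dee→Fay: Fay black — skip
  Dee black
Ava black
Pia gray
  Nia gray
    Nia→Fay: Fay black — skip
  Nia black
Pia black
Ivy gray
  Ivy→Jon: Jon black — skip
  Eli gray
    Eli→Max: Max black — skip
  Eli black
  Ivy→Nia: Nia black — skip
  Lia gray
    Lia→Eli: Eli black — skip
    Lia→Nia: Nia black — skip
    Lia→Max: Max black — skip
    Lia→Fay: Fay black — skip
  Lia black
  Ivy→Max: Max black — skip
Ivy black
Ben gray
  Ben→Lia: Lia black — skip
  Ben→Nia: Nia black — skip
  Ben→Pia: Pia black — skip
  Ben→Jon: Jon black — skip
Ben black
Cal gray
  Cal→Dee: Dee black — skip
  Cal→Ava: Ava black — skip
  Cal→Ben: Ben black — skip
  Omar gray
    Omar→Lia: Lia black — skip
    Omar→Nia: Nia black — skip
    Omar→Dee: Dee black — skip
  Omar black
  Cal→Ivy: Ivy black — skip
Cal black
Every edge goes to a white or black vertex — no back edge, so the graph is acyclic.

No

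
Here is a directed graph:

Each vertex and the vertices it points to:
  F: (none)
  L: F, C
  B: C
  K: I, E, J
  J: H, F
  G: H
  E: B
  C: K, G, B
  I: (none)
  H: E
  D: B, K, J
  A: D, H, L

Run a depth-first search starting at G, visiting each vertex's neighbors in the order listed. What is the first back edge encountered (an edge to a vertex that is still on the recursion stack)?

K->E

DFS from G (visiting each vertex's neighbors in the order listed); mark gray on enter, black on exit:
G gray
  H gray
    E gray
      B gray
        C gray
          K gray
            I gray
            I black
            K→E: E is gray → back edge
First back edge: K → E.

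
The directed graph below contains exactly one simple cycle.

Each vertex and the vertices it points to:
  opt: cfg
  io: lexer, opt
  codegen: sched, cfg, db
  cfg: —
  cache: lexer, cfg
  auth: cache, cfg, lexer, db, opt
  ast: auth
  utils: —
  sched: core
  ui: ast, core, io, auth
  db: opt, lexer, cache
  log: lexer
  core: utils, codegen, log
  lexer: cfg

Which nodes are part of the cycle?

core, sched, codegen

DFS with gray/black marking from core:
core gray
  utils gray
  utils black
  codegen gray
    sched gray
      sched→core: core is gray → back edge
Back edge closes the cycle core → codegen → sched → core; its vertices are {core, sched, codegen}.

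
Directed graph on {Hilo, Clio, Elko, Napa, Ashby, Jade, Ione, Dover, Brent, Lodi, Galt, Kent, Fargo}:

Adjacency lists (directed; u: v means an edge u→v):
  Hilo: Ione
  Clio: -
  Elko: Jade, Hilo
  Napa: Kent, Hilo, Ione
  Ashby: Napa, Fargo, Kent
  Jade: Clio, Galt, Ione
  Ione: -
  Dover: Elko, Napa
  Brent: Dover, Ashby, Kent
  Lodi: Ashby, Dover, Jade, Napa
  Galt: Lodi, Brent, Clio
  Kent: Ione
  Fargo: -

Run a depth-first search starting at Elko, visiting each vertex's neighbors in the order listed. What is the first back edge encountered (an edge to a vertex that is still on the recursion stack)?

Dover→Elko

DFS from Elko (visiting each vertex's neighbors in the order listed); mark gray on enter, black on exit:
Elko gray
  Jade gray
    Clio gray
    Clio black
    Galt gray
      Lodi gray
        Ashby gray
          Napa gray
            Kent gray
              Ione gray
              Ione black
            Kent black
            Hilo gray
              Hilo→Ione: Ione black — skip
            Hilo black
            Napa→Ione: Ione black — skip
          Napa black
          Fargo gray
          Fargo black
          Ashby→Kent: Kent black — skip
        Ashby black
        Dover gray
          Dover→Elko: Elko is gray → back edge
First back edge: Dover → Elko.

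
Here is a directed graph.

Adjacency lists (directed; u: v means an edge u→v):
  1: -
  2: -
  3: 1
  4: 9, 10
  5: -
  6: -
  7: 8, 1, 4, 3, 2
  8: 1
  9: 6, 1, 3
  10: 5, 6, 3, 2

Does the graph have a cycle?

DFS with white/gray/black marking, starting from 9:
9 gray
  6 gray
  6 black
  1 gray
  1 black
  3 gray
    3→1: 1 black — skip
  3 black
9 black
2 gray
2 black
4 gray
  4→9: 9 black — skip
  10 gray
    5 gray
    5 black
    10→6: 6 black — skip
    10→3: 3 black — skip
    10→2: 2 black — skip
  10 black
4 black
7 gray
  8 gray
    8→1: 1 black — skip
  8 black
  7→1: 1 black — skip
  7→4: 4 black — skip
  7→3: 3 black — skip
  7→2: 2 black — skip
7 black
Every edge goes to a white or black vertex — no back edge, so the graph is acyclic.

No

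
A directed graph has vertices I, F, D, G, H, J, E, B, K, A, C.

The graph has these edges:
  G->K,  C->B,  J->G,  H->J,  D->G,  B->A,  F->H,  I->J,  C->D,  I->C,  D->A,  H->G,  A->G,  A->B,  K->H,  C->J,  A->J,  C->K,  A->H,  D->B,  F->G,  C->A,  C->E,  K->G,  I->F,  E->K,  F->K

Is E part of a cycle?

E lies on a cycle iff there is a path from E back to itself.
Exploring from E, it never reaches itself; equivalently, its strongly connected component is a singleton.

No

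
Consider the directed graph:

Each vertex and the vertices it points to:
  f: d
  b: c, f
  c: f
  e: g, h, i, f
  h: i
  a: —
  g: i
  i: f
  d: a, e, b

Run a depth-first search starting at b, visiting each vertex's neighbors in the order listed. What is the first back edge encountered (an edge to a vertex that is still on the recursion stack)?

DFS from b (visiting each vertex's neighbors in the order listed); mark gray on enter, black on exit:
b gray
  c gray
    f gray
      d gray
        a gray
        a black
        e gray
          g gray
            i gray
              i→f: f is gray → back edge
First back edge: i → f.

i→f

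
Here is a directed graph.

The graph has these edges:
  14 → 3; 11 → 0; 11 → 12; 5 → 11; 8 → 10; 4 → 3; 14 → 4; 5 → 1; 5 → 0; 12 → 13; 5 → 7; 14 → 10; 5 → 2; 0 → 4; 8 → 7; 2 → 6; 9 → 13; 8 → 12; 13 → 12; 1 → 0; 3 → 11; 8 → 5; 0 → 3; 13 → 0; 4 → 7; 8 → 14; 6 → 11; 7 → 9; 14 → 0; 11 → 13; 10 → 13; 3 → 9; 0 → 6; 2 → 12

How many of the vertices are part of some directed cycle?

A vertex is on a directed cycle iff it belongs to a strongly connected component of size ≥ 2 (or has a self-loop).
The vertices on cycles are {0, 3, 4, 6, 7, 9, 11, 12, 13} — 9 in total.

9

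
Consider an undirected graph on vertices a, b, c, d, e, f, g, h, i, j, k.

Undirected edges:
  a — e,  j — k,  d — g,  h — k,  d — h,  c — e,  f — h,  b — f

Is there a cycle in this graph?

No

DFS, tracking each vertex's parent; an edge to a visited non-parent vertex closes a cycle.
Start from a:
visit a (parent –)
  visit e (parent a)
    visit c (parent e)
      c–e: parent, skip
    e–a: parent, skip
visit b (parent –)
  visit f (parent b)
    visit h (parent f)
      h–f: parent, skip
      visit d (parent h)
        visit g (parent d)
          g–d: parent, skip
        d–h: parent, skip
      visit k (parent h)
        k–h: parent, skip
        visit j (parent k)
          j–k: parent, skip
    f–b: parent, skip
visit i (parent –)
No non-parent visited neighbor found — the graph is a forest.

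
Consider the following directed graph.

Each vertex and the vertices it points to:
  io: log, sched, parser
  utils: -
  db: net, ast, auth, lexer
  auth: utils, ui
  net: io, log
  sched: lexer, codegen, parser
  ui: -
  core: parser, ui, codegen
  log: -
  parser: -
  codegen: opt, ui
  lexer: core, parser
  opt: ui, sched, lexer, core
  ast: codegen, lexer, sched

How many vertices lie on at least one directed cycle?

5

A vertex is on a directed cycle iff it belongs to a strongly connected component of size ≥ 2 (or has a self-loop).
The vertices on cycles are {opt, core, lexer, sched, codegen} — 5 in total.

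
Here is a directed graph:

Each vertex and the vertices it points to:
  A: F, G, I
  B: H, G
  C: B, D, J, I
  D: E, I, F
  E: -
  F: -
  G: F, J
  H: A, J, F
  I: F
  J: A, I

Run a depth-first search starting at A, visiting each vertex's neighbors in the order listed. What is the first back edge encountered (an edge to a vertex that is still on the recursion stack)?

DFS from A (visiting each vertex's neighbors in the order listed); mark gray on enter, black on exit:
A gray
  F gray
  F black
  G gray
    G→F: F black — skip
    J gray
      J→A: A is gray → back edge
First back edge: J → A.

J->A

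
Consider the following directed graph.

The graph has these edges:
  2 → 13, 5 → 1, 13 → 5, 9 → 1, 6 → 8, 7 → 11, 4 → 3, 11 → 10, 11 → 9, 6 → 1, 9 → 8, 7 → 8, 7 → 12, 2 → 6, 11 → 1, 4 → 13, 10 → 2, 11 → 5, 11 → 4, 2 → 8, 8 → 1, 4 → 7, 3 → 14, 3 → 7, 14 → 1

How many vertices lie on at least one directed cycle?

4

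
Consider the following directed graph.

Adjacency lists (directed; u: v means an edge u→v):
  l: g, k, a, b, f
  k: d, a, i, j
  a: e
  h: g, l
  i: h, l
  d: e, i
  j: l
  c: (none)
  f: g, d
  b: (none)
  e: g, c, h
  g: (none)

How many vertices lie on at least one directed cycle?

9

A vertex is on a directed cycle iff it belongs to a strongly connected component of size ≥ 2 (or has a self-loop).
The vertices on cycles are {a, d, e, f, h, i, j, k, l} — 9 in total.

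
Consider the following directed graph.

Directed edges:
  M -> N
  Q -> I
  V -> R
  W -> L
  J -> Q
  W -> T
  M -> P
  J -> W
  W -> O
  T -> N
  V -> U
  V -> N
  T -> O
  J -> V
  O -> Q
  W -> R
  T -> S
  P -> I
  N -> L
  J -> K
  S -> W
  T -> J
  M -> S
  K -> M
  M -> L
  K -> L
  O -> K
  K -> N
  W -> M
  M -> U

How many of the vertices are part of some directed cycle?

7

A vertex is on a directed cycle iff it belongs to a strongly connected component of size ≥ 2 (or has a self-loop).
The vertices on cycles are {J, K, M, O, S, T, W} — 7 in total.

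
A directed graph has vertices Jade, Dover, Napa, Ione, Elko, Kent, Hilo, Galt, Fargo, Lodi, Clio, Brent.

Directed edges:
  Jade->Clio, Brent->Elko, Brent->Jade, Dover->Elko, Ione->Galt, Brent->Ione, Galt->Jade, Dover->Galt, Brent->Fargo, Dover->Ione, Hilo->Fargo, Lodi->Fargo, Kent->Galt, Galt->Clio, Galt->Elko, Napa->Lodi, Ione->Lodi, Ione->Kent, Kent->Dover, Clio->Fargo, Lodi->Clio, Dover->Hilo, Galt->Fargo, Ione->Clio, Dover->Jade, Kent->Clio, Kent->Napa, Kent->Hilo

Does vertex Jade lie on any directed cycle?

Jade lies on a cycle iff there is a path from Jade back to itself.
Exploring from Jade, it never reaches itself; equivalently, its strongly connected component is a singleton.

No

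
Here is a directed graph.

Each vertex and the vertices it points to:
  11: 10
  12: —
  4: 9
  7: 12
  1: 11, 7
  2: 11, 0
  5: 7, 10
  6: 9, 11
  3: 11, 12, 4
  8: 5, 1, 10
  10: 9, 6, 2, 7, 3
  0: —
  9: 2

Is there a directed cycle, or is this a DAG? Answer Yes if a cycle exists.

Yes

DFS with white/gray/black marking, starting from 5:
5 gray
  7 gray
    12 gray
    12 black
  7 black
  10 gray
    9 gray
      2 gray
        11 gray
          11→10: 10 is gray → back edge
Back edge found, so a cycle exists: 10 → 9 → 2 → 11 → 10.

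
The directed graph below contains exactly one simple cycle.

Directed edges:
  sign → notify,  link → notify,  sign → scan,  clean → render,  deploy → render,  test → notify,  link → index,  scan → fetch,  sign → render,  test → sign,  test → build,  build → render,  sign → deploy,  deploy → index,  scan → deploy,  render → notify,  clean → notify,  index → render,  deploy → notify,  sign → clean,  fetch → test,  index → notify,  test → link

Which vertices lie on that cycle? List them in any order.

scan, sign, test, fetch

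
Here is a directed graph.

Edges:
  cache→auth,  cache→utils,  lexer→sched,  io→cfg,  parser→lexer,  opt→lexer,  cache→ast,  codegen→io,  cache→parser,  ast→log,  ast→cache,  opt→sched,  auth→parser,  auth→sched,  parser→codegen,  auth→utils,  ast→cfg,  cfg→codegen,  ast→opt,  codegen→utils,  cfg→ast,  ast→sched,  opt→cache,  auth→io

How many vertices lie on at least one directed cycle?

A vertex is on a directed cycle iff it belongs to a strongly connected component of size ≥ 2 (or has a self-loop).
The vertices on cycles are {io, ast, cfg, opt, auth, cache, parser, codegen} — 8 in total.

8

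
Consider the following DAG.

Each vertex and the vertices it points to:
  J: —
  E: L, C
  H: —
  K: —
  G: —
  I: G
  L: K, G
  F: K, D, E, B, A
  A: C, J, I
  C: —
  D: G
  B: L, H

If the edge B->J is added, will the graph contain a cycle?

No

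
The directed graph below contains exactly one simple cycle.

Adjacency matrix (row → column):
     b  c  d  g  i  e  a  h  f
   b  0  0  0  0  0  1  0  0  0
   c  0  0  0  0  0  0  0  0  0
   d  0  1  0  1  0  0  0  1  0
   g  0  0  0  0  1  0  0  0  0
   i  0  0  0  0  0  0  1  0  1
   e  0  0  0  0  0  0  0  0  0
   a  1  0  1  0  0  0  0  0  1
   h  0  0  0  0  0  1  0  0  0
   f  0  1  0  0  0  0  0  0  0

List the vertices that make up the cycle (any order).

a, d, g, i

DFS with gray/black marking from i:
i gray
  a gray
    b gray
      e gray
      e black
    b black
    d gray
      c gray
      c black
      g gray
        g→i: i is gray → back edge
Back edge closes the cycle i → a → d → g → i; its vertices are {a, d, g, i}.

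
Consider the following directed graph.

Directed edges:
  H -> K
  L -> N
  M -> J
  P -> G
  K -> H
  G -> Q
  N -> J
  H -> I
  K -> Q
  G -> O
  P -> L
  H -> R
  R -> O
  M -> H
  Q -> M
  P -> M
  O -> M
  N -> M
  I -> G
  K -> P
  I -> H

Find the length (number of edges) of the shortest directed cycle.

2

For each vertex v, BFS finds the shortest path from v back to v.
The shortest such closed walk is K → H → K, length 2.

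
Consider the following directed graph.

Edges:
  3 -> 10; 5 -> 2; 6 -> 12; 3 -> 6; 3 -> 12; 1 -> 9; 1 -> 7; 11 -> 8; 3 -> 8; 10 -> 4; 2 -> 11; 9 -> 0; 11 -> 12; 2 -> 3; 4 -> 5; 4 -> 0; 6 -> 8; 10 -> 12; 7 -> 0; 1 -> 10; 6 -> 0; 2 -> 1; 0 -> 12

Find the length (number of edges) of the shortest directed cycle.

5

For each vertex v, BFS finds the shortest path from v back to v.
The shortest such closed walk is 5 → 2 → 3 → 10 → 4 → 5, length 5.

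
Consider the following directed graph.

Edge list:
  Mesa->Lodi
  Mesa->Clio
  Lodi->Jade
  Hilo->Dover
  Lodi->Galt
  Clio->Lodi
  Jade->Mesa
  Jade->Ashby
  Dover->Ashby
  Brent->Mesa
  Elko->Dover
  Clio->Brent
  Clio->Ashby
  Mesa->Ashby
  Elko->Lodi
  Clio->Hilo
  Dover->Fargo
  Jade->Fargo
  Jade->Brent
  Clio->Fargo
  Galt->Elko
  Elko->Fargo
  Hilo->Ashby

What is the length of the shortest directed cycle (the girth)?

For each vertex v, BFS finds the shortest path from v back to v.
The shortest such closed walk is Lodi → Galt → Elko → Lodi, length 3.

3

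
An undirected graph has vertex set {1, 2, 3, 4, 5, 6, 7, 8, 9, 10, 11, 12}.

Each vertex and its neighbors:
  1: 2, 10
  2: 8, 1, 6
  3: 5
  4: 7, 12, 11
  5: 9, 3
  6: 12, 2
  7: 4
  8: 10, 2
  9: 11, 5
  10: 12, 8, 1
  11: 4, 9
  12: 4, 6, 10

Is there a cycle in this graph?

Yes

DFS, tracking each vertex's parent; an edge to a visited non-parent vertex closes a cycle.
Start from 9:
visit 9 (parent –)
  visit 11 (parent 9)
    visit 4 (parent 11)
      visit 7 (parent 4)
        7–4: parent, skip
      visit 12 (parent 4)
        12–4: parent, skip
        visit 6 (parent 12)
          6–12: parent, skip
          visit 2 (parent 6)
            visit 8 (parent 2)
              visit 10 (parent 8)
                10–12: 12 visited and ≠ parent → cycle
Cycle: 12 – 6 – 2 – 8 – 10 – 12.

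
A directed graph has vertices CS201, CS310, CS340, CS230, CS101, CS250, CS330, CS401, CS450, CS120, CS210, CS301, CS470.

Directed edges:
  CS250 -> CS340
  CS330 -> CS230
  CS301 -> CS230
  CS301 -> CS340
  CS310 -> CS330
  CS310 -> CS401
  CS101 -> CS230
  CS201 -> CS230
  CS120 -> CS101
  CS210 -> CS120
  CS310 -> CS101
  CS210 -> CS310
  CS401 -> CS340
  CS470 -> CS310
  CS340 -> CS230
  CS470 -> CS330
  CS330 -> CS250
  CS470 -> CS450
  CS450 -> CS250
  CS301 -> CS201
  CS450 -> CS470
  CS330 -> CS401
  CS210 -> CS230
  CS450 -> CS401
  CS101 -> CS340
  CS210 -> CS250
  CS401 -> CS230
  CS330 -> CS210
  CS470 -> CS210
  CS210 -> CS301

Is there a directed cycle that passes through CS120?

CS120 lies on a cycle iff there is a path from CS120 back to itself.
Exploring from CS120, it never reaches itself; equivalently, its strongly connected component is a singleton.

No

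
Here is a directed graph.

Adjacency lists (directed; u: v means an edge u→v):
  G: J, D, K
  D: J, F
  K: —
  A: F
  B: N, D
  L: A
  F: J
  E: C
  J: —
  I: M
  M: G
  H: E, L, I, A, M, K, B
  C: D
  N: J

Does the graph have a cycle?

DFS with white/gray/black marking, starting from A:
A gray
  F gray
    J gray
    J black
  F black
A black
G gray
  G→J: J black — skip
  D gray
    D→J: J black — skip
    D→F: F black — skip
  D black
  K gray
  K black
G black
B gray
  N gray
    N→J: J black — skip
  N black
  B→D: D black — skip
B black
L gray
  L→A: A black — skip
L black
E gray
  C gray
    C→D: D black — skip
  C black
E black
I gray
  M gray
    M→G: G black — skip
  M black
I black
H gray
  H→E: E black — skip
  H→L: L black — skip
  H→I: I black — skip
  H→A: A black — skip
  H→M: M black — skip
  H→K: K black — skip
  H→B: B black — skip
H black
Every edge goes to a white or black vertex — no back edge, so the graph is acyclic.

No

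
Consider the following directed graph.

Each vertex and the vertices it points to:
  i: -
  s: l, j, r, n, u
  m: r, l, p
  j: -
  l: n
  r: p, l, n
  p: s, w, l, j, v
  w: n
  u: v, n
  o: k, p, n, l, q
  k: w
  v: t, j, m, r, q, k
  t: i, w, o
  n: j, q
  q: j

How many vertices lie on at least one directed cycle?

A vertex is on a directed cycle iff it belongs to a strongly connected component of size ≥ 2 (or has a self-loop).
The vertices on cycles are {m, o, p, r, s, t, u, v} — 8 in total.

8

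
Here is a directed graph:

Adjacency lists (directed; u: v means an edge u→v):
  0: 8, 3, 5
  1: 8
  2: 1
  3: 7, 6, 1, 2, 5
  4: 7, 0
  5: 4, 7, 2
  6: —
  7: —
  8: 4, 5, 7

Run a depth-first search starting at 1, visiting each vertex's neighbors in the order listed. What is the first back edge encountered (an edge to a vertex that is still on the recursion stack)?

0→8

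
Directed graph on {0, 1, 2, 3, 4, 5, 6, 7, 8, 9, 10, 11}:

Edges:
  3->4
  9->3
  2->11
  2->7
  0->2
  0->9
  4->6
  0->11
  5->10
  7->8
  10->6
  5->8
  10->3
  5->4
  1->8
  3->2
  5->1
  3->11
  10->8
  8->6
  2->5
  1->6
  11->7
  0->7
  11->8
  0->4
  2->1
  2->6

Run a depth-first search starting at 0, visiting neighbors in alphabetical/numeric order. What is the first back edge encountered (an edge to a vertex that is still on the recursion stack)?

DFS from 0 (visiting neighbors in alphabetical/numeric order); mark gray on enter, black on exit:
0 gray
  2 gray
    1 gray
      6 gray
      6 black
      8 gray
        8→6: 6 black — skip
      8 black
    1 black
    5 gray
      5→1: 1 black — skip
      4 gray
        4→6: 6 black — skip
      4 black
      5→8: 8 black — skip
      10 gray
        3 gray
          3→2: 2 is gray → back edge
First back edge: 3 → 2.

3->2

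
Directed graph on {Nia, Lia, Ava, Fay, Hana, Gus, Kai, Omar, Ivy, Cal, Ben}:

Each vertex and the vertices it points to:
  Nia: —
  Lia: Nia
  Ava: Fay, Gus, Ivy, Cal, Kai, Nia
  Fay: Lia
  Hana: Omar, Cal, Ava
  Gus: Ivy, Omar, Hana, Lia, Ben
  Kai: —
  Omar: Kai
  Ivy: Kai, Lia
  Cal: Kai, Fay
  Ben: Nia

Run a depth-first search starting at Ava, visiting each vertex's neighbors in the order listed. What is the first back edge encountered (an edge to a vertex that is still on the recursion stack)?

Hana->Ava

DFS from Ava (visiting each vertex's neighbors in the order listed); mark gray on enter, black on exit:
Ava gray
  Fay gray
    Lia gray
      Nia gray
      Nia black
    Lia black
  Fay black
  Gus gray
    Ivy gray
      Kai gray
      Kai black
      Ivy→Lia: Lia black — skip
    Ivy black
    Omar gray
      Omar→Kai: Kai black — skip
    Omar black
    Hana gray
      Hana→Omar: Omar black — skip
      Cal gray
        Cal→Kai: Kai black — skip
        Cal→Fay: Fay black — skip
      Cal black
      Hana→Ava: Ava is gray → back edge
First back edge: Hana → Ava.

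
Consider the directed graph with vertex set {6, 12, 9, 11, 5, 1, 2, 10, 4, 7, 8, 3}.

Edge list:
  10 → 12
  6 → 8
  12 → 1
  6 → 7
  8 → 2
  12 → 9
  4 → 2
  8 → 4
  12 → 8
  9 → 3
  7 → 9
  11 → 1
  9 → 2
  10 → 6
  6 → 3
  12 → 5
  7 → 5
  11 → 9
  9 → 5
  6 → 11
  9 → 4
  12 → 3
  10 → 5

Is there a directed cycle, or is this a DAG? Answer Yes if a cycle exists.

No

DFS with white/gray/black marking, starting from 4:
4 gray
  2 gray
  2 black
4 black
6 gray
  11 gray
    9 gray
      9→2: 2 black — skip
      3 gray
      3 black
      5 gray
      5 black
      9→4: 4 black — skip
    9 black
    1 gray
    1 black
  11 black
  6→3: 3 black — skip
  8 gray
    8→4: 4 black — skip
    8→2: 2 black — skip
  8 black
  7 gray
    7→5: 5 black — skip
    7→9: 9 black — skip
  7 black
6 black
12 gray
  12→5: 5 black — skip
  12→1: 1 black — skip
  12→3: 3 black — skip
  12→8: 8 black — skip
  12→9: 9 black — skip
12 black
10 gray
  10→5: 5 black — skip
  10→6: 6 black — skip
  10→12: 12 black — skip
10 black
Every edge goes to a white or black vertex — no back edge, so the graph is acyclic.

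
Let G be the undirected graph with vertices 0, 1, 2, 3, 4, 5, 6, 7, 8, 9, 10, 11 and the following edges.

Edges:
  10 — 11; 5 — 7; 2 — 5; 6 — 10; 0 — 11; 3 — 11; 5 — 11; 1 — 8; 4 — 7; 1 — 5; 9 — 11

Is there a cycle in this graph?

No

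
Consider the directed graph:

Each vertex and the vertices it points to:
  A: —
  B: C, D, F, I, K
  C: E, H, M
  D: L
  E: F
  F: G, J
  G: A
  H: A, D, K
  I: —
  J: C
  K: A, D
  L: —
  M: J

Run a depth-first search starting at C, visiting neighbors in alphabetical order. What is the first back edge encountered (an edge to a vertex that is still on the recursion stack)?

J->C

DFS from C (visiting neighbors in alphabetical order); mark gray on enter, black on exit:
C gray
  E gray
    F gray
      G gray
        A gray
        A black
      G black
      J gray
        J→C: C is gray → back edge
First back edge: J → C.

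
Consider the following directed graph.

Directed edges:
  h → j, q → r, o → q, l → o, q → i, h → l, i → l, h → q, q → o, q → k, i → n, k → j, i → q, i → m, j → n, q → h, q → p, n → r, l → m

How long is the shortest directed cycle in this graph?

For each vertex v, BFS finds the shortest path from v back to v.
The shortest such closed walk is q → o → q, length 2.

2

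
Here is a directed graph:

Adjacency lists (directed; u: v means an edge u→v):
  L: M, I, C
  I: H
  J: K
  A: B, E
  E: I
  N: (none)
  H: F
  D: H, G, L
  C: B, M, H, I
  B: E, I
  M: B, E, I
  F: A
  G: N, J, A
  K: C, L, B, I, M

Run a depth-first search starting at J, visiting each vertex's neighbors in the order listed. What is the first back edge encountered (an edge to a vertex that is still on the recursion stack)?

A->B

DFS from J (visiting each vertex's neighbors in the order listed); mark gray on enter, black on exit:
J gray
  K gray
    C gray
      B gray
        E gray
          I gray
            H gray
              F gray
                A gray
                  A→B: B is gray → back edge
First back edge: A → B.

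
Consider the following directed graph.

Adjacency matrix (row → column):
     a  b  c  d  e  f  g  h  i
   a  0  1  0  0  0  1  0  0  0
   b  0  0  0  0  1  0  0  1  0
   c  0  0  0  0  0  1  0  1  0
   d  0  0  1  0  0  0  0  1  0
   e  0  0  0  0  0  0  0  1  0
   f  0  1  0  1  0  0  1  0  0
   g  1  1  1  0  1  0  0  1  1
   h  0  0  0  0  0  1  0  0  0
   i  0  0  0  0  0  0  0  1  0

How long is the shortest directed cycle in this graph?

3

For each vertex v, BFS finds the shortest path from v back to v.
The shortest such closed walk is a → f → g → a, length 3.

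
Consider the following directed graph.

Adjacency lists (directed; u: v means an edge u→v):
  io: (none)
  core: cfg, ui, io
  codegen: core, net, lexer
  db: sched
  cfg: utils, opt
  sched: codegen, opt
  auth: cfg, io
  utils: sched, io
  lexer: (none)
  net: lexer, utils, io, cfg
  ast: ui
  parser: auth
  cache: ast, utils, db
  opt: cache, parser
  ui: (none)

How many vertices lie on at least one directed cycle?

11

A vertex is on a directed cycle iff it belongs to a strongly connected component of size ≥ 2 (or has a self-loop).
The vertices on cycles are {db, cfg, net, opt, auth, core, cache, sched, utils, parser, codegen} — 11 in total.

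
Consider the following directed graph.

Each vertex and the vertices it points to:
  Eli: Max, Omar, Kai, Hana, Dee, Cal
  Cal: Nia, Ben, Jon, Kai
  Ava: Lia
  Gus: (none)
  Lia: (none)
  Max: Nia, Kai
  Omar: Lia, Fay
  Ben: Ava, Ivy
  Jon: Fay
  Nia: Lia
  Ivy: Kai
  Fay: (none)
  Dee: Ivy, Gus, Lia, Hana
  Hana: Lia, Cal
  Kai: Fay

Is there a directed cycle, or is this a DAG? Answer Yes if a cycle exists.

No

DFS with white/gray/black marking, starting from Lia:
Lia gray
Lia black
Eli gray
  Max gray
    Nia gray
      Nia→Lia: Lia black — skip
    Nia black
    Kai gray
      Fay gray
      Fay black
    Kai black
  Max black
  Omar gray
    Omar→Lia: Lia black — skip
    Omar→Fay: Fay black — skip
  Omar black
  Eli→Kai: Kai black — skip
  Hana gray
    Hana→Lia: Lia black — skip
    Cal gray
      Cal→Nia: Nia black — skip
      Ben gray
        Ava gray
          Ava→Lia: Lia black — skip
        Ava black
        Ivy gray
          Ivy→Kai: Kai black — skip
        Ivy black
      Ben black
      Jon gray
        Jon→Fay: Fay black — skip
      Jon black
      Cal→Kai: Kai black — skip
    Cal black
  Hana black
  Dee gray
    Dee→Ivy: Ivy black — skip
    Gus gray
    Gus black
    Dee→Lia: Lia black — skip
    Dee→Hana: Hana black — skip
  Dee black
  Eli→Cal: Cal black — skip
Eli black
Every edge goes to a white or black vertex — no back edge, so the graph is acyclic.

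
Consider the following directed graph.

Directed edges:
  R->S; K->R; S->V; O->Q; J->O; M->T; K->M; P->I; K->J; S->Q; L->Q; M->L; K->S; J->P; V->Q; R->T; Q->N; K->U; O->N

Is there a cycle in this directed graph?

No

DFS with white/gray/black marking, starting from S:
S gray
  V gray
    Q gray
      N gray
      N black
    Q black
  V black
  S→Q: Q black — skip
S black
I gray
I black
J gray
  O gray
    O→Q: Q black — skip
    O→N: N black — skip
  O black
  P gray
    P→I: I black — skip
  P black
J black
K gray
  K→S: S black — skip
  M gray
    T gray
    T black
    L gray
      L→Q: Q black — skip
    L black
  M black
  U gray
  U black
  R gray
    R→S: S black — skip
    R→T: T black — skip
  R black
  K→J: J black — skip
K black
Every edge goes to a white or black vertex — no back edge, so the graph is acyclic.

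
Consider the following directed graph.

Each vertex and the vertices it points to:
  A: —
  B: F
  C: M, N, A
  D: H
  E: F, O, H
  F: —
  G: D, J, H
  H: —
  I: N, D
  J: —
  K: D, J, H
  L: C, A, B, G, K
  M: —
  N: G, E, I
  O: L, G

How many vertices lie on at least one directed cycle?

6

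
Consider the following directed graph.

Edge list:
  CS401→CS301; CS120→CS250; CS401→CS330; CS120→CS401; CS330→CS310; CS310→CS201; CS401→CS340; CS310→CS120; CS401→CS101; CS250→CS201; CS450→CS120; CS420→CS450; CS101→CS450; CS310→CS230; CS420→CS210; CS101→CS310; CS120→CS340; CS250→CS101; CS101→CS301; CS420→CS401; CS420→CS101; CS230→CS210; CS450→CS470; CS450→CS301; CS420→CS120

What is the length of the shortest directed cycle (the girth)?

4

For each vertex v, BFS finds the shortest path from v back to v.
The shortest such closed walk is CS401 → CS101 → CS310 → CS120 → CS401, length 4.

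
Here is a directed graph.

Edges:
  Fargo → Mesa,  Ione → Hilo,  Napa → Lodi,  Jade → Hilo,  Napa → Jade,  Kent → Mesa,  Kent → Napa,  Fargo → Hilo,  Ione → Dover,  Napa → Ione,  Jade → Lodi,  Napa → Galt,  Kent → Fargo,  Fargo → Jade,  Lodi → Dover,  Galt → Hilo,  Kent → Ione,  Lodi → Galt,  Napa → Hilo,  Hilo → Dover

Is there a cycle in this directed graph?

DFS with white/gray/black marking, starting from Lodi:
Lodi gray
  Dover gray
  Dover black
  Galt gray
    Hilo gray
      Hilo→Dover: Dover black — skip
    Hilo black
  Galt black
Lodi black
Kent gray
  Fargo gray
    Mesa gray
    Mesa black
    Fargo→Hilo: Hilo black — skip
    Jade gray
      Jade→Hilo: Hilo black — skip
      Jade→Lodi: Lodi black — skip
    Jade black
  Fargo black
  Ione gray
    Ione→Hilo: Hilo black — skip
    Ione→Dover: Dover black — skip
  Ione black
  Kent→Mesa: Mesa black — skip
  Napa gray
    Napa→Galt: Galt black — skip
    Napa→Hilo: Hilo black — skip
    Napa→Lodi: Lodi black — skip
    Napa→Ione: Ione black — skip
    Napa→Jade: Jade black — skip
  Napa black
Kent black
Every edge goes to a white or black vertex — no back edge, so the graph is acyclic.

No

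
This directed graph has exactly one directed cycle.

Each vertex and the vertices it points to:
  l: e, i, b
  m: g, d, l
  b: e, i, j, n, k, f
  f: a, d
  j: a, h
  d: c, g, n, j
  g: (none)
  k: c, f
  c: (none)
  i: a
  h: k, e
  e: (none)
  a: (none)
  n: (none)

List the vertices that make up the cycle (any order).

d, f, h, j, k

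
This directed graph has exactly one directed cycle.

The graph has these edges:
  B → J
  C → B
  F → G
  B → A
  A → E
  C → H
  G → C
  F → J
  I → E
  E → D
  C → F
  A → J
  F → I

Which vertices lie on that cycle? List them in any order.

C, F, G

DFS with gray/black marking from F:
F gray
  J gray
  J black
  G gray
    C gray
      C→F: F is gray → back edge
Back edge closes the cycle F → G → C → F; its vertices are {C, F, G}.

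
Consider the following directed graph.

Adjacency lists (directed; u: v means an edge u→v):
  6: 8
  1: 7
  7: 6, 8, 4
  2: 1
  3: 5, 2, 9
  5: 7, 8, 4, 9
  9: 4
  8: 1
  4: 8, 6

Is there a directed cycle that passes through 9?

No

9 lies on a cycle iff there is a path from 9 back to itself.
Exploring from 9, it never reaches itself; equivalently, its strongly connected component is a singleton.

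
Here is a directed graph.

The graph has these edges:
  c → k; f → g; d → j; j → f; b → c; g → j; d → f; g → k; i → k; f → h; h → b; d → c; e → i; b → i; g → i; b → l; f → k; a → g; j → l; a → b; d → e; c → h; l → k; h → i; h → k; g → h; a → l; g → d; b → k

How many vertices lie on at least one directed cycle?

A vertex is on a directed cycle iff it belongs to a strongly connected component of size ≥ 2 (or has a self-loop).
The vertices on cycles are {b, c, d, f, g, h, j} — 7 in total.

7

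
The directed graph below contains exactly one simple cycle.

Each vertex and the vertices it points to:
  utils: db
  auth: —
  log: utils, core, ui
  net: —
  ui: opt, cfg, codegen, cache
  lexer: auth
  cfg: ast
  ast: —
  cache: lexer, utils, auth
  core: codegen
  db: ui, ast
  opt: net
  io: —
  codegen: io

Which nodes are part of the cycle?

DFS with gray/black marking from ui:
ui gray
  opt gray
    net gray
    net black
  opt black
  cfg gray
    ast gray
    ast black
  cfg black
  codegen gray
    io gray
    io black
  codegen black
  cache gray
    lexer gray
      auth gray
      auth black
    lexer black
    utils gray
      db gray
        db→ui: ui is gray → back edge
Back edge closes the cycle ui → cache → utils → db → ui; its vertices are {db, ui, cache, utils}.

db, ui, cache, utils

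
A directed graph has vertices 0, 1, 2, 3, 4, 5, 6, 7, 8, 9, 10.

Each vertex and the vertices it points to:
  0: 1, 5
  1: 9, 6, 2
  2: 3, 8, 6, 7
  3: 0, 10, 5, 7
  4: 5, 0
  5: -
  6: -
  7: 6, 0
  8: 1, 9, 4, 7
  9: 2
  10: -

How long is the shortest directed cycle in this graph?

3

For each vertex v, BFS finds the shortest path from v back to v.
The shortest such closed walk is 1 → 2 → 8 → 1, length 3.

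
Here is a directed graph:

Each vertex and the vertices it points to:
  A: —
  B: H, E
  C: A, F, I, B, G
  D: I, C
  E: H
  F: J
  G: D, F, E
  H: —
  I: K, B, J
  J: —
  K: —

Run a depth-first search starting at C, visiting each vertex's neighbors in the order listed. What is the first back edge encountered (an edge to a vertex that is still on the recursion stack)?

DFS from C (visiting each vertex's neighbors in the order listed); mark gray on enter, black on exit:
C gray
  A gray
  A black
  F gray
    J gray
    J black
  F black
  I gray
    K gray
    K black
    B gray
      H gray
      H black
      E gray
        E→H: H black — skip
      E black
    B black
    I→J: J black — skip
  I black
  C→B: B black — skip
  G gray
    D gray
      D→I: I black — skip
      D→C: C is gray → back edge
First back edge: D → C.

D->C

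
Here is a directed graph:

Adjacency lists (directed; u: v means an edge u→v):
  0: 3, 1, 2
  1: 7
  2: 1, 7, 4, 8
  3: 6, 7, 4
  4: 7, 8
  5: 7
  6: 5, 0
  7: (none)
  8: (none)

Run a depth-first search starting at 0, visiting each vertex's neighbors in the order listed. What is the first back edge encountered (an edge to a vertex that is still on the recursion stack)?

6->0

DFS from 0 (visiting each vertex's neighbors in the order listed); mark gray on enter, black on exit:
0 gray
  3 gray
    6 gray
      5 gray
        7 gray
        7 black
      5 black
      6→0: 0 is gray → back edge
First back edge: 6 → 0.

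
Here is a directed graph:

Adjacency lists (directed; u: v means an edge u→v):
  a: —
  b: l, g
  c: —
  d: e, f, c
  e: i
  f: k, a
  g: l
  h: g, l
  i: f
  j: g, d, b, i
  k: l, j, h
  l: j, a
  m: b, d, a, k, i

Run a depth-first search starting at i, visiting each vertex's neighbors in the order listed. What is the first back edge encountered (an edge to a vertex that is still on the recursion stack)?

g→l

DFS from i (visiting each vertex's neighbors in the order listed); mark gray on enter, black on exit:
i gray
  f gray
    k gray
      l gray
        j gray
          g gray
            g→l: l is gray → back edge
First back edge: g → l.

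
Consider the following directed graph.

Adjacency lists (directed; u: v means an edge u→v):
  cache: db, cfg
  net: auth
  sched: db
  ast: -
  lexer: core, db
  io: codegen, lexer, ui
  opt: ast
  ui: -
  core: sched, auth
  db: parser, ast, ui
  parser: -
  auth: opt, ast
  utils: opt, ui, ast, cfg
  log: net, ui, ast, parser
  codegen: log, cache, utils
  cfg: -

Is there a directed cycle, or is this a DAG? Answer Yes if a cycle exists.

No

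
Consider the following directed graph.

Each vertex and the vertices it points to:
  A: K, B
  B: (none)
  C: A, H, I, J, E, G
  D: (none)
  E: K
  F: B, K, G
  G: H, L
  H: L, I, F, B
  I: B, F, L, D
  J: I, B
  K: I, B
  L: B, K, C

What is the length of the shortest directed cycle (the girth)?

For each vertex v, BFS finds the shortest path from v back to v.
The shortest such closed walk is C → G → L → C, length 3.

3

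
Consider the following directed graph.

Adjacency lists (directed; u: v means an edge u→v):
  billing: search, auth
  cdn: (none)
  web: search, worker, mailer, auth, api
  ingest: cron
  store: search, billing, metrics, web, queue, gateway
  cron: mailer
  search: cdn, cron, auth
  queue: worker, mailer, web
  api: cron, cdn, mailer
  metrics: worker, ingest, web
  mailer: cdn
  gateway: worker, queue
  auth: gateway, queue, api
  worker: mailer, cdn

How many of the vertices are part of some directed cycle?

5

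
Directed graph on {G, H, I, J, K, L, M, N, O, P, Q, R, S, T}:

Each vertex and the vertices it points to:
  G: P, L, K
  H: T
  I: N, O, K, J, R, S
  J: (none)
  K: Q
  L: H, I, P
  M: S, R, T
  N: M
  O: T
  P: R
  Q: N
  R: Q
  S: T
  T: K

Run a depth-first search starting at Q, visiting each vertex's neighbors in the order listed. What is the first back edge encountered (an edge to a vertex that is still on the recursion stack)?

DFS from Q (visiting each vertex's neighbors in the order listed); mark gray on enter, black on exit:
Q gray
  N gray
    M gray
      S gray
        T gray
          K gray
            K→Q: Q is gray → back edge
First back edge: K → Q.

K→Q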